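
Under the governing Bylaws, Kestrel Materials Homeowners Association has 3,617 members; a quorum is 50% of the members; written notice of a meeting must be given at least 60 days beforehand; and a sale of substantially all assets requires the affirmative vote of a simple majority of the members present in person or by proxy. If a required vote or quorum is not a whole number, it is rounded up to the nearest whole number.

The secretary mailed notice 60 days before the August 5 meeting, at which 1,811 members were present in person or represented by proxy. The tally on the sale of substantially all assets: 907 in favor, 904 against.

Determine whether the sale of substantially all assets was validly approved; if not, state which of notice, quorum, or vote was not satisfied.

Valid — all requirements satisfied.

Notice: 60 days given; 60 required. Satisfied.
Quorum: 50% of 3,617 = 1,808.50, rounded up to 1,809; 1,811 present. Satisfied.
Vote: requires a majority of those present (1,811); a majority of 1811 is 906, so 906 needed; 907 in favor. Satisfied.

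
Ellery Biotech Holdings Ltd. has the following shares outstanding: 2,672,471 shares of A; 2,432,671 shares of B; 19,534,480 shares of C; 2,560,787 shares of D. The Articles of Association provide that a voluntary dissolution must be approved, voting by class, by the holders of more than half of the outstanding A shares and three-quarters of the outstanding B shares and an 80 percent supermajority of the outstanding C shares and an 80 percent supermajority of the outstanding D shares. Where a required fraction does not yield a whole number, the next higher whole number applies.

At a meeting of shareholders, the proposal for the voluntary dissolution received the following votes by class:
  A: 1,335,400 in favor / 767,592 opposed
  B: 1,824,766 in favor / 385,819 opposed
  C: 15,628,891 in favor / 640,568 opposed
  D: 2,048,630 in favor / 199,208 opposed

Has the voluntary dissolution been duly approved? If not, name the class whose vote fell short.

Not approved — the A shares did not give the required vote.

A: a majority of 2672471 is 1336236; 1,336,236 required, 1,335,400 in favor — not approved.
B: 3/4 of 2432671 = 1824503.25, rounded up to 1824504; 1,824,504 required, 1,824,766 in favor — approved.
C: 4/5 of 19534480 = 15627584; 15,627,584 required, 15,628,891 in favor — approved.
D: 4/5 of 2560787 = 2048629.60, rounded up to 2048630; 2,048,630 required, 2,048,630 in favor — approved.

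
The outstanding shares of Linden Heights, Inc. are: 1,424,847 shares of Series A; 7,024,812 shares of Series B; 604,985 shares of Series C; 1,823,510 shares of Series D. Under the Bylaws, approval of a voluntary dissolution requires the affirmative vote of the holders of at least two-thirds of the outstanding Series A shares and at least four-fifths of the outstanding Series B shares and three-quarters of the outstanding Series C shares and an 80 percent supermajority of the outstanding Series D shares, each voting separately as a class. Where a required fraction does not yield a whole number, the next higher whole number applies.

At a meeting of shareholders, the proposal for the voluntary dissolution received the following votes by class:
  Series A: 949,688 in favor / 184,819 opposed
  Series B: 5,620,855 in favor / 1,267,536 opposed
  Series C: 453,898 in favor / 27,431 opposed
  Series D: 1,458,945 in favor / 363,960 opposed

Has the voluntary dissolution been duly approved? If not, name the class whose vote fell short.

Not approved — the Series A shares did not give the required vote.

Series A: 2/3 of 1424847 = 949898; 949,898 required, 949,688 in favor — not approved.
Series B: 4/5 of 7024812 = 5619849.60, rounded up to 5619850; 5,619,850 required, 5,620,855 in favor — approved.
Series C: 3/4 of 604985 = 453738.75, rounded up to 453739; 453,739 required, 453,898 in favor — approved.
Series D: 4/5 of 1823510 = 1458808; 1,458,808 required, 1,458,945 in favor — approved.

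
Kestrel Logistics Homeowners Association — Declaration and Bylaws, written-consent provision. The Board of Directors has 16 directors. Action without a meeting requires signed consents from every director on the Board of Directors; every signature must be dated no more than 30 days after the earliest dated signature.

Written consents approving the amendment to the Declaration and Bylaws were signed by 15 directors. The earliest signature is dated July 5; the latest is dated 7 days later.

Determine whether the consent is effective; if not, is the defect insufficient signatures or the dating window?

Not effective — insufficient signatures.

Signatures required: all of 16 — unanimous means all 16, so 16 needed; 15 signed. Insufficient.
Dating window: the latest signature is 7 days after the earliest; the limit is 30 days. Within the window.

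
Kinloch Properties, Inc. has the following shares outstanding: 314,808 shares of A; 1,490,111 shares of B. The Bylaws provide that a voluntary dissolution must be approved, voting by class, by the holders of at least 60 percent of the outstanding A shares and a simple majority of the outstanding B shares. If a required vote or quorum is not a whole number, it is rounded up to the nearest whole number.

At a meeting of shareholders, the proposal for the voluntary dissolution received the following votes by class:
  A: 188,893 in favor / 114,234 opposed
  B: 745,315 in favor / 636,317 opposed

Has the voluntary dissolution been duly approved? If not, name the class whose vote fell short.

Approved — every class gave the required vote.

A: 3/5 of 314808 = 188884.80, rounded up to 188885; 188,885 required, 188,893 in favor — approved.
B: a majority of 1490111 is 745056; 745,056 required, 745,315 in favor — approved.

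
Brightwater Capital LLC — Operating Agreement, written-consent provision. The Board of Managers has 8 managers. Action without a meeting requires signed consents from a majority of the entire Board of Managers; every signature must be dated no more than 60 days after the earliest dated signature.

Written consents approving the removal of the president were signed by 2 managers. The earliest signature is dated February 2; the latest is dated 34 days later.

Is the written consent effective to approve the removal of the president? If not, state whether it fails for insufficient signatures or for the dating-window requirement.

Not effective — insufficient signatures.

Signatures required: a majority of 8 — a majority of 8 is 5, so 5 needed; 2 signed. Insufficient.
Dating window: the latest signature is 34 days after the earliest; the limit is 60 days. Within the window.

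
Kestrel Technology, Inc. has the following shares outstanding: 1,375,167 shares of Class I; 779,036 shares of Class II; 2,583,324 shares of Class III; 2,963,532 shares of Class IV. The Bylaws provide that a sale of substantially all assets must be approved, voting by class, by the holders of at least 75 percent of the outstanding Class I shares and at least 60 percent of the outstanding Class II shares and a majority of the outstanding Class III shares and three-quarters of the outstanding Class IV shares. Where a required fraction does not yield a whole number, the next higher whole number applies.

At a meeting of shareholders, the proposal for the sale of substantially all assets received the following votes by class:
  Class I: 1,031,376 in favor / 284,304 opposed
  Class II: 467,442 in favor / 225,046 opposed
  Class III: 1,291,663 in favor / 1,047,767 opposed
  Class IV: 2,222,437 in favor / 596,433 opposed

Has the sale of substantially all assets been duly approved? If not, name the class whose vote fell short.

Not approved — the Class IV shares did not give the required vote.

Class I: 3/4 of 1375167 = 1031375.25, rounded up to 1031376; 1,031,376 required, 1,031,376 in favor — approved.
Class II: 3/5 of 779036 = 467421.60, rounded up to 467422; 467,422 required, 467,442 in favor — approved.
Class III: a majority of 2583324 is 1291663; 1,291,663 required, 1,291,663 in favor — approved.
Class IV: 3/4 of 2963532 = 2222649; 2,222,649 required, 2,222,437 in favor — not approved.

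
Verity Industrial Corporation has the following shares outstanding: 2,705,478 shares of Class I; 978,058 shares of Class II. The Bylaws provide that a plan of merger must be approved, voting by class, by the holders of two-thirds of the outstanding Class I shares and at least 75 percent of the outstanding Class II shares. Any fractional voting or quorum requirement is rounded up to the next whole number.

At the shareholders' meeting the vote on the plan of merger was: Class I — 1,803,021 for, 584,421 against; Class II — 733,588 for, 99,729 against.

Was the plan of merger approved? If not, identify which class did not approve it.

Class I: 2/3 of 2705478 = 1803652; 1,803,652 required, 1,803,021 in favor — not approved.
Class II: 3/4 of 978058 = 733543.50, rounded up to 733544; 733,544 required, 733,588 in favor — approved.

Not approved — the Class I shares did not give the required vote.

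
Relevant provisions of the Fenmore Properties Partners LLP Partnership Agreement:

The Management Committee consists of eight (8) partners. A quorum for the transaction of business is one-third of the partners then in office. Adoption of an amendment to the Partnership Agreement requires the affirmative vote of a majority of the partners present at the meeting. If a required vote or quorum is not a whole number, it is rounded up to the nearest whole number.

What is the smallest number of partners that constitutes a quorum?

3

1/3 of 8 = 2.67, rounded up to 3.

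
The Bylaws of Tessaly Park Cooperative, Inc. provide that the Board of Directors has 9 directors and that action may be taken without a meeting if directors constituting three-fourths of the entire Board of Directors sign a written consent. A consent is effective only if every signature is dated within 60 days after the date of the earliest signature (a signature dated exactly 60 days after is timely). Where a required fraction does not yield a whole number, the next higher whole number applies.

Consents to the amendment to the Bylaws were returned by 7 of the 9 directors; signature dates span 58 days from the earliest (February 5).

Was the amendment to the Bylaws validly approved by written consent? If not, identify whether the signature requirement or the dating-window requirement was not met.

Signatures required: three-fourths of 9 — 3/4 of 9 = 6.75, rounded up to 7, so 7 needed; 7 signed. Sufficient.
Dating window: the latest signature is 58 days after the earliest; the limit is 60 days. Within the window.

Effective — both the signature and dating-window requirements are satisfied.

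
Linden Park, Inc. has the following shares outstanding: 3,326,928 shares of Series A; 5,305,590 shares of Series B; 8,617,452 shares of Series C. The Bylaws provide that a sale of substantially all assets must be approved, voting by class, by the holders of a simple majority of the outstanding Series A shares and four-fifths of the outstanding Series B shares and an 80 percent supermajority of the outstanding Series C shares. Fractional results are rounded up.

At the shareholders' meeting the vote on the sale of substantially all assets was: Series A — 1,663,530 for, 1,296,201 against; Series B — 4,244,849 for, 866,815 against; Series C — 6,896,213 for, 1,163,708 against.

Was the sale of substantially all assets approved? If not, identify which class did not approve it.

Approved — every class gave the required vote.

Series A: a majority of 3326928 is 1663465; 1,663,465 required, 1,663,530 in favor — approved.
Series B: 4/5 of 5305590 = 4244472; 4,244,472 required, 4,244,849 in favor — approved.
Series C: 4/5 of 8617452 = 6893961.60, rounded up to 6893962; 6,893,962 required, 6,896,213 in favor — approved.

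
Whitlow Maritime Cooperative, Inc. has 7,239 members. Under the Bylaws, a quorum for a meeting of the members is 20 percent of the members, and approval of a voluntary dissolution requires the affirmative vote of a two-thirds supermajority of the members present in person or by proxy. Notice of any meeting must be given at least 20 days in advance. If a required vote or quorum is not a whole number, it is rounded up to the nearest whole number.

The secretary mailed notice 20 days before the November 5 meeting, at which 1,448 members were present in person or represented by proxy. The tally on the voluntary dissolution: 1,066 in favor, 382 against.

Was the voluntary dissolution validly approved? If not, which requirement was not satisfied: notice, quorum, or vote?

Valid — all requirements satisfied.

Notice: 20 days given; 20 required. Satisfied.
Quorum: 20% of 7,239 = 1,447.80, rounded up to 1,448; 1,448 present. Satisfied.
Vote: requires two-thirds of those present (1,448); 2/3 of 1448 = 965.33, rounded up to 966, so 966 needed; 1,066 in favor. Satisfied.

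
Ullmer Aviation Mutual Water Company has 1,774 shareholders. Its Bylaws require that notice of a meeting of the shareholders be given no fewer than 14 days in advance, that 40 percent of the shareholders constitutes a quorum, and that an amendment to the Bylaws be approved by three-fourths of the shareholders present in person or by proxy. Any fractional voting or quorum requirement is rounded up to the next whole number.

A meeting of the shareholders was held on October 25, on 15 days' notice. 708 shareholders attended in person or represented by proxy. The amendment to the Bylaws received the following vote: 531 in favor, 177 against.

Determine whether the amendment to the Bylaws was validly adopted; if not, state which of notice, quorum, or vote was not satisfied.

Invalid — quorum requirement not satisfied.

Notice: 15 days given; 14 required. Satisfied.
Quorum: 40% of 1,774 = 709.60, rounded up to 710; 708 present. Not satisfied.
Vote: requires three-fourths of those present (708); 3/4 of 708 = 531, so 531 needed; 531 in favor. Satisfied.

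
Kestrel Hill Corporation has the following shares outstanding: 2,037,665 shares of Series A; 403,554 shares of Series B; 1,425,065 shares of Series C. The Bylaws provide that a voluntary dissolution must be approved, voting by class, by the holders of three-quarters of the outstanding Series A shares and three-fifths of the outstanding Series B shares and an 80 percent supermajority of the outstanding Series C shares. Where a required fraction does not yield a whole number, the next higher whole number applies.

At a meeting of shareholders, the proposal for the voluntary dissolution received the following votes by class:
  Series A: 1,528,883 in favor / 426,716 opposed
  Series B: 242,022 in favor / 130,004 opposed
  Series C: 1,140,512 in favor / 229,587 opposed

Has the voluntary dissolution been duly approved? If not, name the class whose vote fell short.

Not approved — the Series B shares did not give the required vote.

Series A: 3/4 of 2037665 = 1528248.75, rounded up to 1528249; 1,528,249 required, 1,528,883 in favor — approved.
Series B: 3/5 of 403554 = 242132.40, rounded up to 242133; 242,133 required, 242,022 in favor — not approved.
Series C: 4/5 of 1425065 = 1140052; 1,140,052 required, 1,140,512 in favor — approved.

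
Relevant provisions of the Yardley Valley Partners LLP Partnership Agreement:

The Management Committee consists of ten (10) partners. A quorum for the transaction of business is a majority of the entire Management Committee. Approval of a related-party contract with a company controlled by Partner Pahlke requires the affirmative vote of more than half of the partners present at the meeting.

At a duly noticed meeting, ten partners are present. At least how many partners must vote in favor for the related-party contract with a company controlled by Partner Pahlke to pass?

The related-party contract with a company controlled by Partner Pahlke requires a majority of the partners present (10).
A majority of 10 is 6.

6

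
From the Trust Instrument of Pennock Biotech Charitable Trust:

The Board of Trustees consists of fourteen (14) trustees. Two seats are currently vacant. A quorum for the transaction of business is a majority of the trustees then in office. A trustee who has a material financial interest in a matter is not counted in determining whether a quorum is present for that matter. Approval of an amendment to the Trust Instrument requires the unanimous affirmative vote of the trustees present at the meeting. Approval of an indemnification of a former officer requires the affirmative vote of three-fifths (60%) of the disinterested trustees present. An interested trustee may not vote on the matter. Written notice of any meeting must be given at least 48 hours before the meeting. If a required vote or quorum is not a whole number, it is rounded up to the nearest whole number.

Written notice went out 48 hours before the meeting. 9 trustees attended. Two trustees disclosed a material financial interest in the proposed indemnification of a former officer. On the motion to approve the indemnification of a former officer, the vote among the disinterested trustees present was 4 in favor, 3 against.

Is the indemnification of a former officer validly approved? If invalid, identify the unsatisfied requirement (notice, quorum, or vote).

Invalid — vote requirement not satisfied.

Notice: 48 hours given; 48 required (48 ≥ 48). Satisfied.
Quorum: 9 present, but the 2 interested trustees do not count, leaving 7. Quorum is 7. Satisfied.
Vote: the indemnification of a former officer requires three-fifths of the disinterested trustees present (9 − 2 = 7). 3/5 of 7 = 4.20, rounded up to 5, so 5 affirmative votes are needed; 4 voted in favor. Not satisfied.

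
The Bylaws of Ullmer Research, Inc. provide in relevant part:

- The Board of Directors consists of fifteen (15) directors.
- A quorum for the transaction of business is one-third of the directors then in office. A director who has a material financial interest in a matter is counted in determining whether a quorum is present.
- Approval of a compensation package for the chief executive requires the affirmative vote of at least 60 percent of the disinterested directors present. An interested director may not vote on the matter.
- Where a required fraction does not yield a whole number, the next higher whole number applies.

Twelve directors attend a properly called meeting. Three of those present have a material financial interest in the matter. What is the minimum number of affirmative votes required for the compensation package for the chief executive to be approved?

6

The compensation package for the chief executive requires three-fifths of the disinterested directors present (12 − 3 = 9).
3/5 of 9 = 5.40, rounded up to 6.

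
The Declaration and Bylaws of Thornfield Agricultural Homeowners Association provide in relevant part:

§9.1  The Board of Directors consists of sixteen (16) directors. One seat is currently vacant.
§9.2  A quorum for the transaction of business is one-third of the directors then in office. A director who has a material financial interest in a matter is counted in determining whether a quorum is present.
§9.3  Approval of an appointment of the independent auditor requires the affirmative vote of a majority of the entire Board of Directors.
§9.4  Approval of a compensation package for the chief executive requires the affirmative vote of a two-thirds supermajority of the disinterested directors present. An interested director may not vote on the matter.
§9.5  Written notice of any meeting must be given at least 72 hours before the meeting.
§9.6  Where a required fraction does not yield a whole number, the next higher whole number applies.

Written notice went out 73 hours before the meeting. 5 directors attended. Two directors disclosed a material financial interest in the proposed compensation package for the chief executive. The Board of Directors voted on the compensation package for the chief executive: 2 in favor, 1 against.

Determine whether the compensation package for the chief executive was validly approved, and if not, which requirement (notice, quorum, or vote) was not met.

Valid — all requirements satisfied.

Notice: 73 hours given; 72 required (73 ≥ 72). Satisfied.
Quorum: 5 present (interested directors count toward quorum); quorum is 5. Satisfied.
Vote: the compensation package for the chief executive requires two-thirds of the disinterested directors present (5 − 2 = 3). 2/3 of 3 = 2, so 2 affirmative votes are needed; 2 voted in favor. Satisfied.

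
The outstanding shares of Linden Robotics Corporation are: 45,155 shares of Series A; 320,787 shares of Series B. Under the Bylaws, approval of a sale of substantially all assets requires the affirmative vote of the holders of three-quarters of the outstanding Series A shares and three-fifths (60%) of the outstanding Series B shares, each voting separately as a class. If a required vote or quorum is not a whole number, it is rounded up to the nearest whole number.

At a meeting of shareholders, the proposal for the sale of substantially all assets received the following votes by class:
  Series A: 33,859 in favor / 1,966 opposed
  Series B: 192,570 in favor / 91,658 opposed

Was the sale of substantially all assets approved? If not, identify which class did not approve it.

Series A: 3/4 of 45155 = 33866.25, rounded up to 33867; 33,867 required, 33,859 in favor — not approved.
Series B: 3/5 of 320787 = 192472.20, rounded up to 192473; 192,473 required, 192,570 in favor — approved.

Not approved — the Series A shares did not give the required vote.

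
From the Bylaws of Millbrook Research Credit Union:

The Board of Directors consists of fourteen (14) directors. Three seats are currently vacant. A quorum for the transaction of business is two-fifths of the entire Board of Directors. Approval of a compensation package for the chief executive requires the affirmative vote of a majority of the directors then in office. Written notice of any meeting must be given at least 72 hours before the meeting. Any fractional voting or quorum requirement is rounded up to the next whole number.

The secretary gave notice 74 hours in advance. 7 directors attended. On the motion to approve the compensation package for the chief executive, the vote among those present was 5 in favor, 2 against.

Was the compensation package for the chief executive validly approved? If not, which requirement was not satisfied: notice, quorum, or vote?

Invalid — vote requirement not satisfied.

Notice: 74 hours given; 72 required (74 ≥ 72). Satisfied.
Quorum: 7 present; quorum is 6. Satisfied.
Vote: the compensation package for the chief executive requires a majority of the directors then in office (11). A majority of 11 is 6, so 6 affirmative votes are needed; 5 voted in favor. Not satisfied.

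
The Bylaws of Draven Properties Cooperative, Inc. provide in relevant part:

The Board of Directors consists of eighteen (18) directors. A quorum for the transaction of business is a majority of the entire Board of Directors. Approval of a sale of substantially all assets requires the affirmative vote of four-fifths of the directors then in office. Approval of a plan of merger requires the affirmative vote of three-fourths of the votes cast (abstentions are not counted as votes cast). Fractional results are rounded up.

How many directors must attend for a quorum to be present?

10

A majority of 18 is 10.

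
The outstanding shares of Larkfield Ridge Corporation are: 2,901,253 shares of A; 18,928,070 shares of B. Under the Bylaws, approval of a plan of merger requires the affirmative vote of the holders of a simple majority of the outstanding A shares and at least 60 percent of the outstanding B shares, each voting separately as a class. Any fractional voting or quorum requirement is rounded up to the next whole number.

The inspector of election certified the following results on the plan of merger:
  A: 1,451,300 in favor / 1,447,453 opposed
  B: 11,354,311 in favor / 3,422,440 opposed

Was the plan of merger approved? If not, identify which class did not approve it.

Not approved — the B shares did not give the required vote.

A: a majority of 2901253 is 1450627; 1,450,627 required, 1,451,300 in favor — approved.
B: 3/5 of 18928070 = 11356842; 11,356,842 required, 11,354,311 in favor — not approved.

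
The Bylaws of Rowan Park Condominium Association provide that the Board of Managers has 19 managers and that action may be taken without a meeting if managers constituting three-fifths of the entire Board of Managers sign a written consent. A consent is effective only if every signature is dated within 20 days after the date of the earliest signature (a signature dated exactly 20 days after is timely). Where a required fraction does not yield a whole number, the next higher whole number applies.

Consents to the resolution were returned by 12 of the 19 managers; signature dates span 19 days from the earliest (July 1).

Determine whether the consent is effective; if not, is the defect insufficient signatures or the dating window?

Signatures required: three-fifths of 19 — 3/5 of 19 = 11.40, rounded up to 12, so 12 needed; 12 signed. Sufficient.
Dating window: the latest signature is 19 days after the earliest; the limit is 20 days. Within the window.

Effective — both the signature and dating-window requirements are satisfied.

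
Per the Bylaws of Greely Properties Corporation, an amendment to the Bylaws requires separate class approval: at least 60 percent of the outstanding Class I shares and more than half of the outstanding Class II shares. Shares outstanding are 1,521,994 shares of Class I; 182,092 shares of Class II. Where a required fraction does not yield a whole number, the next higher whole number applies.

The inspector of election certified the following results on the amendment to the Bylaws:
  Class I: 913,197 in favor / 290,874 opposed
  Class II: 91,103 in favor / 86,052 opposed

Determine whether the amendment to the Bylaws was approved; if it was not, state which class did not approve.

Approved — every class gave the required vote.

Class I: 3/5 of 1521994 = 913196.40, rounded up to 913197; 913,197 required, 913,197 in favor — approved.
Class II: a majority of 182092 is 91047; 91,047 required, 91,103 in favor — approved.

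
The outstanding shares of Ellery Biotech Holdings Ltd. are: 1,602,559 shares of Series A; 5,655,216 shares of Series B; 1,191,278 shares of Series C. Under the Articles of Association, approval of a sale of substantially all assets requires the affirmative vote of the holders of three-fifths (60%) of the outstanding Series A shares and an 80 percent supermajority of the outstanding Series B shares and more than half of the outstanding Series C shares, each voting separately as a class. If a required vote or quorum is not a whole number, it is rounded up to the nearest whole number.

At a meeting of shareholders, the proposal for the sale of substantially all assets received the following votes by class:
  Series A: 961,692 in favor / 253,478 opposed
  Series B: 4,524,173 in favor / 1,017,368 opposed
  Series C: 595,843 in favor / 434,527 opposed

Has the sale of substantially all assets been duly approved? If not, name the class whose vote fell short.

Approved — every class gave the required vote.

Series A: 3/5 of 1602559 = 961535.40, rounded up to 961536; 961,536 required, 961,692 in favor — approved.
Series B: 4/5 of 5655216 = 4524172.80, rounded up to 4524173; 4,524,173 required, 4,524,173 in favor — approved.
Series C: a majority of 1191278 is 595640; 595,640 required, 595,843 in favor — approved.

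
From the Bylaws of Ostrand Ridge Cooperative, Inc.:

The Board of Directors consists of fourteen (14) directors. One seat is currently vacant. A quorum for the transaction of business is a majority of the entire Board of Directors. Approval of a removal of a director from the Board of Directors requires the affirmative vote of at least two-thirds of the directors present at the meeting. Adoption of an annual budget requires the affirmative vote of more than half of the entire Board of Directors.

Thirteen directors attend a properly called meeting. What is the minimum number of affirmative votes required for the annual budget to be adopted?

The annual budget requires a majority of the entire Board of Directors (14).
A majority of 14 is 8.

8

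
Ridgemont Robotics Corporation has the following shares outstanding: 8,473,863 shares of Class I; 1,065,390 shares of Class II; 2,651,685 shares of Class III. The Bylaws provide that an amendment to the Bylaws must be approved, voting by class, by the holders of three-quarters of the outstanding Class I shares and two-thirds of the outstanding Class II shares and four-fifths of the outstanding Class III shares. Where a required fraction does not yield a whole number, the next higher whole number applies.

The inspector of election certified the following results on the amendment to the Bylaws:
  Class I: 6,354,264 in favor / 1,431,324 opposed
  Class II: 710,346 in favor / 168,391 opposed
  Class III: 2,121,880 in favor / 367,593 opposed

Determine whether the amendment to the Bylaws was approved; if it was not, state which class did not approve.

Not approved — the Class I shares did not give the required vote.

Class I: 3/4 of 8473863 = 6355397.25, rounded up to 6355398; 6,355,398 required, 6,354,264 in favor — not approved.
Class II: 2/3 of 1065390 = 710260; 710,260 required, 710,346 in favor — approved.
Class III: 4/5 of 2651685 = 2121348; 2,121,348 required, 2,121,880 in favor — approved.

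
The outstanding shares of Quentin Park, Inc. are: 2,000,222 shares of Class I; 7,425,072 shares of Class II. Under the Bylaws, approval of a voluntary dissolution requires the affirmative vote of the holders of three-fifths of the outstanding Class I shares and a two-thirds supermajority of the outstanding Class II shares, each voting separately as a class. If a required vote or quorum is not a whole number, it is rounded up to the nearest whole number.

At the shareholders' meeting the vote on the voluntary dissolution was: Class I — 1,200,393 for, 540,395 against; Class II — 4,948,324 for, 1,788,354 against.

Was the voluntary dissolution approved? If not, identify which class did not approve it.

Class I: 3/5 of 2000222 = 1200133.20, rounded up to 1200134; 1,200,134 required, 1,200,393 in favor — approved.
Class II: 2/3 of 7425072 = 4950048; 4,950,048 required, 4,948,324 in favor — not approved.

Not approved — the Class II shares did not give the required vote.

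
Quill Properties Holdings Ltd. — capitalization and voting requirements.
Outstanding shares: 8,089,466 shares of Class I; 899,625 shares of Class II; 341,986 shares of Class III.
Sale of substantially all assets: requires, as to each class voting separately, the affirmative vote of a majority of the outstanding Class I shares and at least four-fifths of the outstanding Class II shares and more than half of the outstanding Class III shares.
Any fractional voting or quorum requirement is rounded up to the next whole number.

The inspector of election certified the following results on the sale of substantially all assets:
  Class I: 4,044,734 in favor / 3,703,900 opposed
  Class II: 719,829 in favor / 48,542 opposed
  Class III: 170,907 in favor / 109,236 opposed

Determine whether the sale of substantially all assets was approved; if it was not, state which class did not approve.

Class I: a majority of 8089466 is 4044734; 4,044,734 required, 4,044,734 in favor — approved.
Class II: 4/5 of 899625 = 719700; 719,700 required, 719,829 in favor — approved.
Class III: a majority of 341986 is 170994; 170,994 required, 170,907 in favor — not approved.

Not approved — the Class III shares did not give the required vote.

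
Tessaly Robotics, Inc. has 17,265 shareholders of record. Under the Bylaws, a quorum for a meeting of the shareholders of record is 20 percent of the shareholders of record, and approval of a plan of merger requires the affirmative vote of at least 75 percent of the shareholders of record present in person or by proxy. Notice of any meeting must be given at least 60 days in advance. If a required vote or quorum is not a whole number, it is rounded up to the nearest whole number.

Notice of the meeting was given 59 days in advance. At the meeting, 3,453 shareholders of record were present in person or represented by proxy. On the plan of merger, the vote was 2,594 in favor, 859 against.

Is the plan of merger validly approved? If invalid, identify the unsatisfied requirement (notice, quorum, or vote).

Invalid — notice requirement not satisfied.

Notice: 59 days given; 60 required. Not satisfied.
Quorum: 20% of 17,265 = 3,453; 3,453 present. Satisfied.
Vote: requires three-fourths of those present (3,453); 3/4 of 3453 = 2589.75, rounded up to 2590, so 2,590 needed; 2,594 in favor. Satisfied.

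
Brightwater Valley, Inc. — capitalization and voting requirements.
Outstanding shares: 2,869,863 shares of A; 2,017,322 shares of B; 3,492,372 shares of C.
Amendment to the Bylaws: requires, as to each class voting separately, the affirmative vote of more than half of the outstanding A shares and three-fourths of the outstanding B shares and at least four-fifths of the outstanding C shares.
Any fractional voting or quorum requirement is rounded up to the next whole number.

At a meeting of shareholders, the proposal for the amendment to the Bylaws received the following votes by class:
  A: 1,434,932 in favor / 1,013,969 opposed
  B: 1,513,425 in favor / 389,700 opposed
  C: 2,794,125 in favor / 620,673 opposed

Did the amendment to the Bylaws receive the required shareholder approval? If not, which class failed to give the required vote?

A: a majority of 2869863 is 1434932; 1,434,932 required, 1,434,932 in favor — approved.
B: 3/4 of 2017322 = 1512991.50, rounded up to 1512992; 1,512,992 required, 1,513,425 in favor — approved.
C: 4/5 of 3492372 = 2793897.60, rounded up to 2793898; 2,793,898 required, 2,794,125 in favor — approved.

Approved — every class gave the required vote.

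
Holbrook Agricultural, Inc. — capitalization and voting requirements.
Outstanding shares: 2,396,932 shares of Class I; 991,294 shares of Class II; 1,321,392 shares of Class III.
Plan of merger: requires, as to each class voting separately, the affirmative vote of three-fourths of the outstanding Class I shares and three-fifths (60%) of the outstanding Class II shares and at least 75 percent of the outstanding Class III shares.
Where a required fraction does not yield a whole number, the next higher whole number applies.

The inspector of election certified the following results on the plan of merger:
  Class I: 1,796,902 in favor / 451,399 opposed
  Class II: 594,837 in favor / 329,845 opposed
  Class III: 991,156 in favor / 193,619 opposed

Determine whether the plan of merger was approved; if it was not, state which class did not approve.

Not approved — the Class I shares did not give the required vote.

Class I: 3/4 of 2396932 = 1797699; 1,797,699 required, 1,796,902 in favor — not approved.
Class II: 3/5 of 991294 = 594776.40, rounded up to 594777; 594,777 required, 594,837 in favor — approved.
Class III: 3/4 of 1321392 = 991044; 991,044 required, 991,156 in favor — approved.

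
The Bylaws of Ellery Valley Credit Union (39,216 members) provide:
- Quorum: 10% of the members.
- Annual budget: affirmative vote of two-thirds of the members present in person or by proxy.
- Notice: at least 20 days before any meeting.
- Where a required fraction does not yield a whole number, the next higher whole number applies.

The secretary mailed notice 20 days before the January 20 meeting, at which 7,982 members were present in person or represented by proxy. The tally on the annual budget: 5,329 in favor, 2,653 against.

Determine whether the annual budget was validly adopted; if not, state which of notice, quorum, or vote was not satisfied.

Valid — all requirements satisfied.

Notice: 20 days given; 20 required. Satisfied.
Quorum: 10% of 39,216 = 3,921.60, rounded up to 3,922; 7,982 present. Satisfied.
Vote: requires two-thirds of those present (7,982); 2/3 of 7982 = 5321.33, rounded up to 5322, so 5,322 needed; 5,329 in favor. Satisfied.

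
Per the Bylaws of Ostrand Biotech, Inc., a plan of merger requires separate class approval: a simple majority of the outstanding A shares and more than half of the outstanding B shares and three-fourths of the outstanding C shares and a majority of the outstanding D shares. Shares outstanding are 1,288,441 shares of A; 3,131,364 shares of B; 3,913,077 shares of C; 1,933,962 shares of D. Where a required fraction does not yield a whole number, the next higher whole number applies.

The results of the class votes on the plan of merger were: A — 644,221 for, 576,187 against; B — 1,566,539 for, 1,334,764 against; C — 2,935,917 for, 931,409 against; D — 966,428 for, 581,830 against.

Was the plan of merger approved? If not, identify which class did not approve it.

A: a majority of 1288441 is 644221; 644,221 required, 644,221 in favor — approved.
B: a majority of 3131364 is 1565683; 1,565,683 required, 1,566,539 in favor — approved.
C: 3/4 of 3913077 = 2934807.75, rounded up to 2934808; 2,934,808 required, 2,935,917 in favor — approved.
D: a majority of 1933962 is 966982; 966,982 required, 966,428 in favor — not approved.

Not approved — the D shares did not give the required vote.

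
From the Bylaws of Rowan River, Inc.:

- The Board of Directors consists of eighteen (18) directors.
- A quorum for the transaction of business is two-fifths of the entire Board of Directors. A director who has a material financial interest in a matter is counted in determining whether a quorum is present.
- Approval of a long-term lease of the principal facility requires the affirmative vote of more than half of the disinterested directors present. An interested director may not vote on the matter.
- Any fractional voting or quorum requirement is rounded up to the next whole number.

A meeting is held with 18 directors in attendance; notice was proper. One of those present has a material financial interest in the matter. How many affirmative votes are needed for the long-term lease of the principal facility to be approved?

9

The long-term lease of the principal facility requires a majority of the disinterested directors present (18 − 1 = 17).
A majority of 17 is 9.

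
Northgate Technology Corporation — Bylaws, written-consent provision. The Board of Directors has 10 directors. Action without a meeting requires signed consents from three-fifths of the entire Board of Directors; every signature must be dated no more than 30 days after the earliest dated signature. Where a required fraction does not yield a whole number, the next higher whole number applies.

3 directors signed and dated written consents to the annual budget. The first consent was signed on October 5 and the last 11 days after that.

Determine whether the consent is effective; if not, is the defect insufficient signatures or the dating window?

Signatures required: three-fifths of 10 — 3/5 of 10 = 6, so 6 needed; 3 signed. Insufficient.
Dating window: the latest signature is 11 days after the earliest; the limit is 30 days. Within the window.

Not effective — insufficient signatures.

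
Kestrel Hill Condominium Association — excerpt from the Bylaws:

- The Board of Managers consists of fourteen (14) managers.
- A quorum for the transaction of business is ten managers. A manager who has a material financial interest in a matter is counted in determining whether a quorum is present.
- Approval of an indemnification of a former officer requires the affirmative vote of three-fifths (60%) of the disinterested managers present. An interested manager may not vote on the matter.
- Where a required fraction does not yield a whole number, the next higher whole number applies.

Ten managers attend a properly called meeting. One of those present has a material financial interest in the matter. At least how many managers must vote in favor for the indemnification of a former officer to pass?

6

The indemnification of a former officer requires three-fifths of the disinterested managers present (10 − 1 = 9).
3/5 of 9 = 5.40, rounded up to 6.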